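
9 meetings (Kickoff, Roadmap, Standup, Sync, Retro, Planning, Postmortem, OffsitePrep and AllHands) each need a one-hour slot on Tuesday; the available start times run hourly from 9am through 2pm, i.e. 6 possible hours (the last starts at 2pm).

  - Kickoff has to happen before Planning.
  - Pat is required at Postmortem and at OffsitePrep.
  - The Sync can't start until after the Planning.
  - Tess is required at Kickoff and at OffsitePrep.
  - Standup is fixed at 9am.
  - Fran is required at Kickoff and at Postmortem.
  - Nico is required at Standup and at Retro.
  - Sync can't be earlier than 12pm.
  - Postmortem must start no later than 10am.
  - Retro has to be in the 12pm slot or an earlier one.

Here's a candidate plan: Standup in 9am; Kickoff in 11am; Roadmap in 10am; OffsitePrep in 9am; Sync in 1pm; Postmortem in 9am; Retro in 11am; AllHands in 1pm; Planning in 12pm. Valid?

Standup is fixed at 9am — holds.
The Sync can't start until after the Planning — holds.
Kickoff has to happen before Planning — holds.
Postmortem must start no later than 10am — holds.
Fran is required at Kickoff and at Postmortem — holds.
Retro has to be in the 12pm slot or an earlier one — holds.
Tess is required at Kickoff and at OffsitePrep — holds.
Sync can't be earlier than 12pm — holds.
Pat is required at Postmortem and at OffsitePrep — violated.
Nico is required at Standup and at Retro — holds.

No. Pat is required at Postmortem and at OffsitePrep is not satisfied.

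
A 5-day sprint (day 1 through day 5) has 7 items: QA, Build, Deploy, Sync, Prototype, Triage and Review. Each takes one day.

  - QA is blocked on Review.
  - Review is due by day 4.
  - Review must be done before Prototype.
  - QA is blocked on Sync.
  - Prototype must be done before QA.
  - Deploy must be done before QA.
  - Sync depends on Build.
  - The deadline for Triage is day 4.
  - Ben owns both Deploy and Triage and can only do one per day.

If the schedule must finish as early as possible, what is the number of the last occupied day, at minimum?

The precedence chain requires at least 3 distinct days.
3 works (last occupied day: day 3): for example Review in day 1, Deploy in day 1, Prototype in day 2, Sync in day 2, Triage in day 2, QA in day 3, Build in day 1.

3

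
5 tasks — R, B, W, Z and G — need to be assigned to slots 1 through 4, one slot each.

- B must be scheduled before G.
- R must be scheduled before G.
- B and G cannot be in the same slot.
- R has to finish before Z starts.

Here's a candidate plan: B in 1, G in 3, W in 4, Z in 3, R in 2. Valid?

B and G cannot be in the same slot — holds.
R has to finish before Z starts — holds.
B must be scheduled before G — holds.
R must be scheduled before G — holds.

Yes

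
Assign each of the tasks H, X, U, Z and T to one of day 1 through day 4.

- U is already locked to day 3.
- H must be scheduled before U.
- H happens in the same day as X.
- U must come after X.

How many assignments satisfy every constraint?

Splitting on H: it can be day 1 (16), day 2 (16). Listing each branch's schedules as (X, U, Z, T) by day number:
H=day 1: (1,3,1,1) (1,3,1,2) (1,3,1,3) (1,3,1,4) (1,3,2,1) (1,3,2,2) (1,3,2,3) (1,3,2,4) (1,3,3,1) (1,3,3,2) (1,3,3,3) (1,3,3,4) (1,3,4,1) (1,3,4,2) (1,3,4,3) (1,3,4,4) — 16.
H=day 2: (2,3,1,1) (2,3,1,2) (2,3,1,3) (2,3,1,4) (2,3,2,1) (2,3,2,2) (2,3,2,3) (2,3,2,4) (2,3,3,1) (2,3,3,2) (2,3,3,3) (2,3,3,4) (2,3,4,1) (2,3,4,2) (2,3,4,3) (2,3,4,4) — 16.
Summing: 16 + 16 = 32.

32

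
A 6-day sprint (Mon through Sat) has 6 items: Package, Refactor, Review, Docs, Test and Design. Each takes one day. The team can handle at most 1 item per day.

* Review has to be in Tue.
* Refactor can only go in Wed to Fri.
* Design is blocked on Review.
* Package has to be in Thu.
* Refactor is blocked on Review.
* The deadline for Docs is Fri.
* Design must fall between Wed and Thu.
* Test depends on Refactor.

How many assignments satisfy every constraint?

1

Enumerating: Docs=Mon, Design=Wed, Test=Sat, Review=Tue, Package=Thu, Refactor=Fri.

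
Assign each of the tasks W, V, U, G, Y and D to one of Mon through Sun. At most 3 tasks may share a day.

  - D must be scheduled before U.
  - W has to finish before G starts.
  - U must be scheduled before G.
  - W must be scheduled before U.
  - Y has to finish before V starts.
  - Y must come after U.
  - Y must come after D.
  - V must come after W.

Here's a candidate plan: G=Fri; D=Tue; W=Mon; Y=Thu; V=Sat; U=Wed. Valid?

Valid

D must be scheduled before U — holds.
Y has to finish before V starts — holds.
Y must come after D — holds.
Y must come after U — holds.
At most 3 tasks may share a day — holds.
V must come after W — holds.
W has to finish before G starts — holds.
U must be scheduled before G — holds.
W must be scheduled before U — holds.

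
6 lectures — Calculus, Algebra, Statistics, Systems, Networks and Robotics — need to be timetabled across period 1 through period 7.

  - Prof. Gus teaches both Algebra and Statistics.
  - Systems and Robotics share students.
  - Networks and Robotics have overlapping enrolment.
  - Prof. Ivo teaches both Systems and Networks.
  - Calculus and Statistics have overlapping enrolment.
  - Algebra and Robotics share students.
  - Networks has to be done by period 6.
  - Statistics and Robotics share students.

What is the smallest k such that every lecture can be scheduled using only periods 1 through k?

Check 2 periods directly (anything shorter is at least as hard).
Could 2 periods be enough, i.e. nothing placed later than period 2? No: Algebra, Statistics and Robotics must all be in different periods (Algebra/Statistics can't share; Algebra/Robotics can't share; Statistics/Robotics can't share), but only 2 periods are available: 3 lectures can't fit in 2 distinct periods.
So 2 periods is not enough.
3 works (last occupied period: period 3): for example Networks in period 2; Robotics in period 3; Algebra in period 1; Statistics in period 2; Calculus in period 1; Systems in period 1.

3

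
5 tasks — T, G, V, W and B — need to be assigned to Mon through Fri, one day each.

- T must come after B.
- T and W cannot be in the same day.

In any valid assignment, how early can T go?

Precedence pushes T to at least Tue.
T at Tue is achievable: G=Mon, B=Mon, W=Mon, T=Tue, V=Mon.

Tue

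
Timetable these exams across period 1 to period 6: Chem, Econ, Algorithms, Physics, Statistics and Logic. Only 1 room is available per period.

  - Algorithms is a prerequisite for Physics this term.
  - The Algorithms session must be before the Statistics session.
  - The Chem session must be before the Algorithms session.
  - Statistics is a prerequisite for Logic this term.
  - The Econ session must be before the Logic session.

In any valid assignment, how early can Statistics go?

Precedence pushes Statistics to at least period 3; downstream work caps Statistics at period 5.
Statistics at period 3 is achievable: Statistics in period 3; Logic in period 5; Chem in period 1; Physics in period 6; Econ in period 4; Algorithms in period 2.

period 3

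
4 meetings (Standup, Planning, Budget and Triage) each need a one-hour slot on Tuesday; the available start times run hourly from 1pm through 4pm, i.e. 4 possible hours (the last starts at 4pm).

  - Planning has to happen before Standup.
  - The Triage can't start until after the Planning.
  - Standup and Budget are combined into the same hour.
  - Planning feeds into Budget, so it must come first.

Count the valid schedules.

Splitting on Standup: it can be 2pm (3), 3pm (5), 4pm (6). Listing each branch's schedules as (Planning, Budget, Triage):
Standup=2pm: (1pm,2pm,2pm) (1pm,2pm,3pm) (1pm,2pm,4pm) — 3.
Standup=3pm: (1pm,3pm,2pm) (1pm,3pm,3pm) (1pm,3pm,4pm) (2pm,3pm,3pm) (2pm,3pm,4pm) — 5.
Standup=4pm: (1pm,4pm,2pm) (1pm,4pm,3pm) (1pm,4pm,4pm) (2pm,4pm,3pm) (2pm,4pm,4pm) (3pm,4pm,4pm) — 6.
Summing: 3 + 5 + 6 = 14.

14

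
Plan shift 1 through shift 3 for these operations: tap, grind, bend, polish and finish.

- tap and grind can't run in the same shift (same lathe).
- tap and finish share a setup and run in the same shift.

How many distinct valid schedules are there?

Splitting on tap: it can be shift 1 (18), shift 2 (18), shift 3 (18). Listing each branch's schedules as (grind, bend, polish, finish) by shift number:
tap=shift 1: (2,1,1,1) (2,1,2,1) (2,1,3,1) (2,2,1,1) (2,2,2,1) (2,2,3,1) (2,3,1,1) (2,3,2,1) (2,3,3,1) (3,1,1,1) (3,1,2,1) (3,1,3,1) (3,2,1,1) (3,2,2,1) (3,2,3,1) (3,3,1,1) (3,3,2,1) (3,3,3,1) — 18.
tap=shift 2: (1,1,1,2) (1,1,2,2) (1,1,3,2) (1,2,1,2) (1,2,2,2) (1,2,3,2) (1,3,1,2) (1,3,2,2) (1,3,3,2) (3,1,1,2) (3,1,2,2) (3,1,3,2) (3,2,1,2) (3,2,2,2) (3,2,3,2) (3,3,1,2) (3,3,2,2) (3,3,3,2) — 18.
tap=shift 3: (1,1,1,3) (1,1,2,3) (1,1,3,3) (1,2,1,3) (1,2,2,3) (1,2,3,3) (1,3,1,3) (1,3,2,3) (1,3,3,3) (2,1,1,3) (2,1,2,3) (2,1,3,3) (2,2,1,3) (2,2,2,3) (2,2,3,3) (2,3,1,3) (2,3,2,3) (2,3,3,3) — 18.
Summing: 18 + 18 + 18 = 54.

54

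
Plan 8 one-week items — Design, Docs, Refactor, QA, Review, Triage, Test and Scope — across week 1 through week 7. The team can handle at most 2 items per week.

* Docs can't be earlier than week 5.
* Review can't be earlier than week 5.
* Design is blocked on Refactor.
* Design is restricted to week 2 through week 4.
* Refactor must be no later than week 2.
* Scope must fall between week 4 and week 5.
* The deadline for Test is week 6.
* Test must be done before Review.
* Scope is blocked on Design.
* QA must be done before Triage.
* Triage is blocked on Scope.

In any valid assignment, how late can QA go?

Downstream work caps QA at week 6.
QA at week 6 is achievable: Refactor in week 1; Review in week 5; Scope in week 4; Triage in week 7; QA in week 6; Docs in week 5; Test in week 1; Design in week 2.

week 6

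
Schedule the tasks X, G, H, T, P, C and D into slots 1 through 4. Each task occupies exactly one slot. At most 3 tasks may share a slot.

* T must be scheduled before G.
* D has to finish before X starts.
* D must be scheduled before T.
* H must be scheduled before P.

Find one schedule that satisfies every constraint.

C -> 1; P -> 2; G -> 3; D -> 1; T -> 2; H -> 1; X -> 2

Checking: D(1) before T(2); H(1) before P(2); T(2) before G(3); D(1) before X(2); max 3 per slot (cap 3).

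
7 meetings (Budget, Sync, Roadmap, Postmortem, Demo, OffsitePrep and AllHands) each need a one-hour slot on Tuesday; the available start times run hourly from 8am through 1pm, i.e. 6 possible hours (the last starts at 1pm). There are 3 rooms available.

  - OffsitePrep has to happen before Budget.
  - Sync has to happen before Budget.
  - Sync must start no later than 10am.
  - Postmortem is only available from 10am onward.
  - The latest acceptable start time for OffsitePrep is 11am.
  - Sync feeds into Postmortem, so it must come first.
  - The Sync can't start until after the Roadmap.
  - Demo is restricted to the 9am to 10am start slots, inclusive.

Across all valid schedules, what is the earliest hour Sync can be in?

9am

Precedence pushes Sync to at least 9am; Sync's own window allows nothing later than 10am.
Sync at 9am is achievable: AllHands -> 8am, Sync -> 9am, Postmortem -> 10am, Budget -> 10am, Demo -> 9am, Roadmap -> 8am, OffsitePrep -> 8am.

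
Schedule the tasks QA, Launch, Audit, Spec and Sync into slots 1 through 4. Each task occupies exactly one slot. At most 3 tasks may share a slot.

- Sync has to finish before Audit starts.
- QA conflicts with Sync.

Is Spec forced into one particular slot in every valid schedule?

Spec can be 1 (e.g. QA -> 2; Audit -> 2; Launch -> 1; Sync -> 1; Spec -> 1) or 2 (e.g. QA in 2; Launch in 1; Sync in 1; Spec in 2; Audit in 2).

No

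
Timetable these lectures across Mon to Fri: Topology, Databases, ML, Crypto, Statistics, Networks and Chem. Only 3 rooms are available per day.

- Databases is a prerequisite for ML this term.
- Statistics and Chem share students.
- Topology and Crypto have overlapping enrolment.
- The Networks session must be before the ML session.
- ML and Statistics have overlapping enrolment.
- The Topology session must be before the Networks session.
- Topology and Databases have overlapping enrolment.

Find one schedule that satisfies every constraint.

Topology=Mon, Chem=Wed, ML=Wed, Statistics=Mon, Crypto=Tue, Databases=Tue, Networks=Tue

Checking: Networks(Tue) before ML(Wed); Topology(Mon) before Networks(Tue); Databases(Tue) before ML(Wed); ML(Wed) != Statistics(Mon); Statistics(Mon) != Chem(Wed); Topology(Mon) != Databases(Tue); Topology(Mon) != Crypto(Tue); max 3 per day (cap 3).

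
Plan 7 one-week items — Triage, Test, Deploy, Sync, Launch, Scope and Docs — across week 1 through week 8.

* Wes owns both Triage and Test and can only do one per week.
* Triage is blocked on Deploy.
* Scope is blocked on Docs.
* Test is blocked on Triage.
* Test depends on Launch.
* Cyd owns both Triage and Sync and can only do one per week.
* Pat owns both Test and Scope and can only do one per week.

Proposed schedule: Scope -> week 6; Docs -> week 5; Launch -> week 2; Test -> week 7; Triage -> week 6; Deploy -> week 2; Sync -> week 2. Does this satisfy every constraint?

Test is blocked on Triage — holds.
Pat owns both Test and Scope and can only do one per week — holds.
Scope is blocked on Docs — holds.
Test depends on Launch — holds.
Wes owns both Triage and Test and can only do one per week — holds.
Triage is blocked on Deploy — holds.
Cyd owns both Triage and Sync and can only do one per week — holds.

Yes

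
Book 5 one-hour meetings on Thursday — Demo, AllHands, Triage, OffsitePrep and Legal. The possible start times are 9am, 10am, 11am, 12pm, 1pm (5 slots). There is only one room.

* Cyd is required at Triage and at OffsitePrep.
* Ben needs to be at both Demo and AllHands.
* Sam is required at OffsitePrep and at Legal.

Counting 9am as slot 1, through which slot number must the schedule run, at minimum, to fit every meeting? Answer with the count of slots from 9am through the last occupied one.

With at most 1 per slot and 5 meetings, at least 5 slots are needed.
5 works (last occupied slot: 1pm): for example OffsitePrep -> 12pm, Triage -> 11am, Demo -> 9am, AllHands -> 10am, Legal -> 1pm.

5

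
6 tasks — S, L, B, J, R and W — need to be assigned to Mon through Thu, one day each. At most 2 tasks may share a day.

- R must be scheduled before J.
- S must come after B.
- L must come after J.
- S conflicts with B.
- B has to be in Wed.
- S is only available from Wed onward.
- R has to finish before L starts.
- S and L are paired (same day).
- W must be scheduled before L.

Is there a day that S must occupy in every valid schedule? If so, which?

Thu

S's window is Wed–Thu.
B is fixed at Wed, and S can't share a day with B.
So S must be Thu.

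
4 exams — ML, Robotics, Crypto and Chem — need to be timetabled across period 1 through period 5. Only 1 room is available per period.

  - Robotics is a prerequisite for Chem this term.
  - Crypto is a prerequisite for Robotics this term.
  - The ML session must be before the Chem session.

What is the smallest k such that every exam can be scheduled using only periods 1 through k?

The precedence chain requires at least 3 distinct periods.
With at most 1 per period and 4 exams, at least 4 periods are needed.
4 works (last occupied period: period 4): for example Chem=period 4, Robotics=period 2, ML=period 3, Crypto=period 1.

4 periods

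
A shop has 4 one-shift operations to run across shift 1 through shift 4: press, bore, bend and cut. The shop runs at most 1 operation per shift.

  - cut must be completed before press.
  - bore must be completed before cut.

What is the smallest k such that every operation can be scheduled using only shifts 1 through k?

4

The precedence chain requires at least 3 distinct shifts.
With at most 1 per shift and 4 operations, at least 4 shifts are needed.
4 works (last occupied shift: shift 4): for example cut=shift 2, bend=shift 4, bore=shift 1, press=shift 3.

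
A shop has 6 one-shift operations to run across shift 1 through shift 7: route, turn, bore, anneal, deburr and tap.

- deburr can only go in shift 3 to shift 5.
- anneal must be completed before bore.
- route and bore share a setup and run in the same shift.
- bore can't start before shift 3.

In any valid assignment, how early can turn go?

turn at shift 1 is achievable: deburr=shift 3; tap=shift 1; turn=shift 1; bore=shift 3; route=shift 3; anneal=shift 1.

shift 1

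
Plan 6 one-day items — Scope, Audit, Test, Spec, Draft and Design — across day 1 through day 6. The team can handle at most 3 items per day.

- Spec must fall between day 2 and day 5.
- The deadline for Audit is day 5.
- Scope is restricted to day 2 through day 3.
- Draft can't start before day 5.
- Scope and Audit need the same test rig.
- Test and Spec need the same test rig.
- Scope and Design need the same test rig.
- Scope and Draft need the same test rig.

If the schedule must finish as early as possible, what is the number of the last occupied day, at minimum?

With at most 3 per day and 6 work items, at least 2 days are needed.
Draft can't be placed before day 5, so the schedule must run through at least day 5.
5 works (last occupied day: day 5): for example Scope=day 2; Spec=day 2; Audit=day 1; Test=day 1; Design=day 1; Draft=day 5.

day 5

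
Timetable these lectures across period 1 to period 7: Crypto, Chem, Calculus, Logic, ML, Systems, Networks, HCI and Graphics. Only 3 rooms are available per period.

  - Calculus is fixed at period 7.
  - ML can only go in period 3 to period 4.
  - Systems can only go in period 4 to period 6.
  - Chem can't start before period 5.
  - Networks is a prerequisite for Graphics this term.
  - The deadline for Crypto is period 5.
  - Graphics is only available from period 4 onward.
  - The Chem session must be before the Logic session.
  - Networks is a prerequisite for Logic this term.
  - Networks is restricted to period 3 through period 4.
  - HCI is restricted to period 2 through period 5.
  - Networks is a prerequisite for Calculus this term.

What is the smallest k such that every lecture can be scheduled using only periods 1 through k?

7

The precedence chain requires at least 2 distinct periods.
With at most 3 per period and 9 lectures, at least 3 periods are needed.
Calculus can't be placed before period 7, so the schedule must run through at least period 7.
7 works (last occupied period: period 7): for example Crypto=period 1, Networks=period 3, Logic=period 6, Graphics=period 4, Chem=period 5, Calculus=period 7, Systems=period 4, HCI=period 2, ML=period 3.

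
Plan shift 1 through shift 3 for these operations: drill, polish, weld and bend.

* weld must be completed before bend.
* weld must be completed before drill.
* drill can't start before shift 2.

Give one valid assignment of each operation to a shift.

polish -> shift 1, drill -> shift 2, weld -> shift 1, bend -> shift 2

Checking: weld(shift 1) before drill(shift 2); weld(shift 1) before bend(shift 2); drill=shift 2 in [shift 2,shift 3].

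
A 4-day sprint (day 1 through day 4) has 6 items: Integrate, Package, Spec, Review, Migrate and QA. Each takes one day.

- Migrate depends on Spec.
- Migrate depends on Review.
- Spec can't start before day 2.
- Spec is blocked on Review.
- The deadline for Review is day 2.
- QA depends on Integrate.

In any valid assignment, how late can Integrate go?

Downstream work caps Integrate at day 3.
Integrate at day 3 is achievable: Spec=day 2, QA=day 4, Integrate=day 3, Review=day 1, Package=day 1, Migrate=day 3.

day 3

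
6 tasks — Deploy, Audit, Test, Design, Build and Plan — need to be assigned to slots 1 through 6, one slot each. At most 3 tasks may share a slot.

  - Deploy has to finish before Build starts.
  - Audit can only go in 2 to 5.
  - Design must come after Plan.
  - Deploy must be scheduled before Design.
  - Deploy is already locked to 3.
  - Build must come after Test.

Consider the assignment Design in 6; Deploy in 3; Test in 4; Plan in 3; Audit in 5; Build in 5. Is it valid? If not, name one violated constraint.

Yes

Deploy is already locked to 3 — holds.
Deploy must be scheduled before Design — holds.
Deploy has to finish before Build starts — holds.
Build must come after Test — holds.
At most 3 tasks may share a slot — holds.
Design must come after Plan — holds.
Audit can only go in 2 to 5 — holds.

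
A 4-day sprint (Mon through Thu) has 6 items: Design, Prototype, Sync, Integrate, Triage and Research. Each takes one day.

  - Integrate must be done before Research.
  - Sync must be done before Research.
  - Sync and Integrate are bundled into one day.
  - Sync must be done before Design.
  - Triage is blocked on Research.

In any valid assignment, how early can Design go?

Precedence pushes Design to at least Tue.
Design at Tue is achievable: Sync=Mon, Research=Tue, Prototype=Mon, Integrate=Mon, Design=Tue, Triage=Wed.

Tue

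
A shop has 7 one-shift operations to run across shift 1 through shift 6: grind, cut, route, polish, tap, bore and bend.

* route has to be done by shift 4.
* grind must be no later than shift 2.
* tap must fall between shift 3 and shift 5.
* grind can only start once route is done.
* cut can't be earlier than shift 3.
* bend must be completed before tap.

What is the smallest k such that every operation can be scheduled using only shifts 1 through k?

The precedence chain requires at least 2 distinct shifts.
cut can't be placed before shift 3, so the schedule must run through at least shift 3.
3 works (last occupied shift: shift 3): for example polish=shift 1; bore=shift 1; tap=shift 3; route=shift 1; cut=shift 3; bend=shift 1; grind=shift 2.

3 shifts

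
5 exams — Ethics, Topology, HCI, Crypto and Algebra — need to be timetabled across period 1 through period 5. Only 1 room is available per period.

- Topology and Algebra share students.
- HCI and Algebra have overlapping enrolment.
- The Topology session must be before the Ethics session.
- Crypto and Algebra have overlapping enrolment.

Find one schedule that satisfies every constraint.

HCI -> period 3, Crypto -> period 4, Algebra -> period 5, Topology -> period 1, Ethics -> period 2

Checking: Topology(period 1) before Ethics(period 2); HCI(period 3) != Algebra(period 5); Topology(period 1) != Algebra(period 5); Crypto(period 4) != Algebra(period 5); max 1 per period (cap 1).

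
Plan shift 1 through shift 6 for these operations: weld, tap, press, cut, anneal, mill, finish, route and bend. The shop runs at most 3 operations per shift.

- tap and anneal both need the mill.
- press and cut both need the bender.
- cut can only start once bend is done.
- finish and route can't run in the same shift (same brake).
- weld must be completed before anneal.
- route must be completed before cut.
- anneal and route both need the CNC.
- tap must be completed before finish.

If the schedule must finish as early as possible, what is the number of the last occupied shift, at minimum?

shift 3

The precedence chain requires at least 2 distinct shifts.
With at most 3 per shift and 9 operations, at least 3 shifts are needed.
3 works (last occupied shift: shift 3): for example anneal -> shift 3, cut -> shift 2, mill -> shift 2, weld -> shift 1, tap -> shift 2, bend -> shift 1, route -> shift 1, press -> shift 3, finish -> shift 3.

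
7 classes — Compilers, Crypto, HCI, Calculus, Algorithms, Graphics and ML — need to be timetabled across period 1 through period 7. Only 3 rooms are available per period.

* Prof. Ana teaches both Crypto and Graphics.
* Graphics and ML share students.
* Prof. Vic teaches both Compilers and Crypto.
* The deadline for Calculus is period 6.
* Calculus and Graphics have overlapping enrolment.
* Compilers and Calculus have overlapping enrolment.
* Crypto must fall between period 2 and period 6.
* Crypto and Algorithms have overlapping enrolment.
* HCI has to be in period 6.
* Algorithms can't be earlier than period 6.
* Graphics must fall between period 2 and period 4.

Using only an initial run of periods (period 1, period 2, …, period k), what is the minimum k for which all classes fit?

6 periods

With at most 3 per period and 7 classes, at least 3 periods are needed.
HCI can't be placed before period 6, so the schedule must run through at least period 6.
6 works (last occupied period: period 6): for example Compilers -> period 1; ML -> period 1; Calculus -> period 3; Algorithms -> period 6; HCI -> period 6; Crypto -> period 3; Graphics -> period 2.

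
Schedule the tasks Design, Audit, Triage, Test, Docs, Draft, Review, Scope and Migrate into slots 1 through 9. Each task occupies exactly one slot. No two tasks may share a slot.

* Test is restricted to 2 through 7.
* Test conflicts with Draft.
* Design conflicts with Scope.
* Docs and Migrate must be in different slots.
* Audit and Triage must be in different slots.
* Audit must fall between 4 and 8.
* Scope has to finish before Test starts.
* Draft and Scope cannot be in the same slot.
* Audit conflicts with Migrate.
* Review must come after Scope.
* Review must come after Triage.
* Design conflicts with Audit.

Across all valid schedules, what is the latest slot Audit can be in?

8

Audit is available from 4; Audit's own window allows nothing later than 8.
Audit at 8 is achievable: Test=2; Design=5; Triage=3; Migrate=9; Audit=8; Docs=6; Review=4; Scope=1; Draft=7.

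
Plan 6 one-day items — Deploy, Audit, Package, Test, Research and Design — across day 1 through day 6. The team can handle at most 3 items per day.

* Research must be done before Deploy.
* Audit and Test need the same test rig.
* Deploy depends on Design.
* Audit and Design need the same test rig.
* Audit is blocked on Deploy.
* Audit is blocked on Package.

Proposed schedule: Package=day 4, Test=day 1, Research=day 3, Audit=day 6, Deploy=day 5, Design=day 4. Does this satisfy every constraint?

Audit is blocked on Package — holds.
Audit and Test need the same test rig — holds.
Audit and Design need the same test rig — holds.
Deploy depends on Design — holds.
The team can handle at most 3 items per day — holds.
Research must be done before Deploy — holds.
Audit is blocked on Deploy — holds.

Yes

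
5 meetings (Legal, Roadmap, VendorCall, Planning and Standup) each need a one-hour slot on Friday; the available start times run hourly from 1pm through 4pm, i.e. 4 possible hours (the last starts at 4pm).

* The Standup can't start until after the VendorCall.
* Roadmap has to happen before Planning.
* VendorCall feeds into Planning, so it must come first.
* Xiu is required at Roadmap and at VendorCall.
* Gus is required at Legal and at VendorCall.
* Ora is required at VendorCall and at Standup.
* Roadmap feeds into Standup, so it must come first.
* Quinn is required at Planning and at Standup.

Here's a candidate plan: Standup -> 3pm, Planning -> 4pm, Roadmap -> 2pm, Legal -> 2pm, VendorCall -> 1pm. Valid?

Quinn is required at Planning and at Standup — holds.
Roadmap has to happen before Planning — holds.
Gus is required at Legal and at VendorCall — holds.
VendorCall feeds into Planning, so it must come first — holds.
Roadmap feeds into Standup, so it must come first — holds.
The Standup can't start until after the VendorCall — holds.
Xiu is required at Roadmap and at VendorCall — holds.
Ora is required at VendorCall and at Standup — holds.

Yes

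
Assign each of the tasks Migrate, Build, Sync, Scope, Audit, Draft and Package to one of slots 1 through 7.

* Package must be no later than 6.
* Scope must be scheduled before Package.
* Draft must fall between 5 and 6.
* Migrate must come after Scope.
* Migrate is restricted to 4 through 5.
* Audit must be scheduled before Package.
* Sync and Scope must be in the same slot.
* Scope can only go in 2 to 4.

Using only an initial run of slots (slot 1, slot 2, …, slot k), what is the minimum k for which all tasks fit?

5

The precedence chain requires at least 2 distinct slots.
Draft can't be placed before 5, so the schedule must run through at least slot 5.
5 works (last occupied slot: 5): for example Draft in 5; Build in 1; Audit in 1; Package in 3; Scope in 2; Sync in 2; Migrate in 4.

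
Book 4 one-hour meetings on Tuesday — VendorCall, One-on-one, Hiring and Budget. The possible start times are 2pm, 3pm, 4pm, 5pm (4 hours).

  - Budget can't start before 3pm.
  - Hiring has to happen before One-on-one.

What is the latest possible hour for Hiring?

4pm

Downstream work caps Hiring at 4pm.
Hiring at 4pm is achievable: Budget=3pm; One-on-one=5pm; VendorCall=2pm; Hiring=4pm.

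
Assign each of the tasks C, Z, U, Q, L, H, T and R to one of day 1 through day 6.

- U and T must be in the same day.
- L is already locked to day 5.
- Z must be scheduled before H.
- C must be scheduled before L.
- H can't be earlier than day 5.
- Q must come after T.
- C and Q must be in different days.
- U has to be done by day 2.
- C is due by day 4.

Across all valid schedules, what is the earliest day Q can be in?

Precedence pushes Q to at least day 2.
Q at day 2 is achievable: T=day 1; L=day 5; H=day 5; Q=day 2; R=day 1; U=day 1; C=day 1; Z=day 1.

day 2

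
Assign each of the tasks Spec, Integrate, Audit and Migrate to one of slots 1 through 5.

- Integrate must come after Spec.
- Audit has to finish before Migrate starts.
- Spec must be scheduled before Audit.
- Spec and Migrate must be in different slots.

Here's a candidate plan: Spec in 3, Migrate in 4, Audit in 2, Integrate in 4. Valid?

No. Spec must be scheduled before Audit is not satisfied.

Integrate must come after Spec — holds.
Spec and Migrate must be in different slots — holds.
Spec must be scheduled before Audit — violated.
Audit has to finish before Migrate starts — holds.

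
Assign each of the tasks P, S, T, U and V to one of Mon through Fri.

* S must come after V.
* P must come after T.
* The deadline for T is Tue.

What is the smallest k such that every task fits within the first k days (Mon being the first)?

The precedence chain requires at least 2 distinct days.
2 works (last occupied day: Tue): for example V -> Mon; U -> Mon; S -> Tue; T -> Mon; P -> Tue.

2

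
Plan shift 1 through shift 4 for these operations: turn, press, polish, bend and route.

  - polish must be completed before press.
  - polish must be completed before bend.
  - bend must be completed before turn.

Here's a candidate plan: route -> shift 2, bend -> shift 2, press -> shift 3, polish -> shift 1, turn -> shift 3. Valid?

Yes, all constraints hold

polish must be completed before bend — holds.
bend must be completed before turn — holds.
polish must be completed before press — holds.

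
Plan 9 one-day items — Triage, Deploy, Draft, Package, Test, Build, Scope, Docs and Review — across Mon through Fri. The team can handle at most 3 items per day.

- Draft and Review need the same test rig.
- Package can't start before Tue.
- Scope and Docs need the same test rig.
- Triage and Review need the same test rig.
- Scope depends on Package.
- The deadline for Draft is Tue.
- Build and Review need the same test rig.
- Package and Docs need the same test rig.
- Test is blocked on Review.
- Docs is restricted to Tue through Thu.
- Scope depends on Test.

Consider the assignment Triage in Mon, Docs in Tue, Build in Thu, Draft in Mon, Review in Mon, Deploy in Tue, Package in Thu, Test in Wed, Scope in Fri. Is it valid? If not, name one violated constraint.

Invalid. Draft and Review need the same test rig.

Package and Docs need the same test rig — holds.
Draft and Review need the same test rig — violated.
Scope and Docs need the same test rig — holds.
The team can handle at most 3 items per day — holds.
Build and Review need the same test rig — holds.
Triage and Review need the same test rig — violated.
Scope depends on Test — holds.
Package can't start before Tue — holds.
The deadline for Draft is Tue — holds.
Scope depends on Package — holds.
Test is blocked on Review — holds.
Docs is restricted to Tue through Thu — holds.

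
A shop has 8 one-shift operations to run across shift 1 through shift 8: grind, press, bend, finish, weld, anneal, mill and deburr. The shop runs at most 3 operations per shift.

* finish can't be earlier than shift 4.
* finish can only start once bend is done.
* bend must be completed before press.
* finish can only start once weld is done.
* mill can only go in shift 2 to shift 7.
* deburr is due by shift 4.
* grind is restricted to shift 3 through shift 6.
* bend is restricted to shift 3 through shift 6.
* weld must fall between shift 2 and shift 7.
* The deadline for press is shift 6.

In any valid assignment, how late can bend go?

shift 5

Bend is available from shift 3; bend's own window allows nothing later than shift 6; downstream work caps bend at shift 5.
bend at shift 5 is achievable: anneal in shift 1; grind in shift 3; press in shift 6; bend in shift 5; weld in shift 2; deburr in shift 1; mill in shift 2; finish in shift 6.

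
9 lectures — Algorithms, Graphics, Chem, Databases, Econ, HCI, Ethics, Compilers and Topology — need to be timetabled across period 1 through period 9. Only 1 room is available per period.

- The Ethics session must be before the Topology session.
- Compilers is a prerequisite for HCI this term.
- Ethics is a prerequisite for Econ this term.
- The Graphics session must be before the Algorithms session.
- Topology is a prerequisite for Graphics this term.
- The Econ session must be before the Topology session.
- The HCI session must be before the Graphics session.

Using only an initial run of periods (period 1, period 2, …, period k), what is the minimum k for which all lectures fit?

The precedence chain requires at least 5 distinct periods.
With at most 1 per period and 9 lectures, at least 9 periods are needed.
9 works (last occupied period: period 9): for example Econ=period 2; Databases=period 9; Algorithms=period 7; HCI=period 5; Ethics=period 1; Topology=period 3; Compilers=period 4; Chem=period 8; Graphics=period 6.

9 periods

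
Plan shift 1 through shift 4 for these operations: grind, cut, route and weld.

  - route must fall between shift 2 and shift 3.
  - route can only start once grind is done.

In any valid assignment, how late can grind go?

shift 2

Downstream work caps grind at shift 2.
grind at shift 2 is achievable: route -> shift 3; grind -> shift 2; weld -> shift 1; cut -> shift 1.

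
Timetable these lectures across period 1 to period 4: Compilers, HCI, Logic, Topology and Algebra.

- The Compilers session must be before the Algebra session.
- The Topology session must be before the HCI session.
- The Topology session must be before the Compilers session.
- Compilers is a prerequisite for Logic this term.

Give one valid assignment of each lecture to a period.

Algebra -> period 3; Logic -> period 3; Compilers -> period 2; HCI -> period 2; Topology -> period 1

Checking: Compilers(period 2) before Logic(period 3); Topology(period 1) before Compilers(period 2); Topology(period 1) before HCI(period 2); Compilers(period 2) before Algebra(period 3).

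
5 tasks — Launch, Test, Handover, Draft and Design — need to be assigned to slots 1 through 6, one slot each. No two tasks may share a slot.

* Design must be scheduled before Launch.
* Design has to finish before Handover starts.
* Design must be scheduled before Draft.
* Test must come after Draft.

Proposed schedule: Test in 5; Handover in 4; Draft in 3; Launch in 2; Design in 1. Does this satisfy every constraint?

Design has to finish before Handover starts — holds.
Design must be scheduled before Draft — holds.
Design must be scheduled before Launch — holds.
No two tasks may share a slot — holds.
Test must come after Draft — holds.

Valid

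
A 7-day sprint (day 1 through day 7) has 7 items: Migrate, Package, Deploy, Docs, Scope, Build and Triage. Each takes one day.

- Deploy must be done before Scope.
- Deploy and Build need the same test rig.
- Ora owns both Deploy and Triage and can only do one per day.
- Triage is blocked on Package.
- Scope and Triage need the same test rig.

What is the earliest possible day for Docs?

Docs at day 1 is achievable: Build=day 2, Scope=day 2, Migrate=day 1, Deploy=day 1, Docs=day 1, Package=day 1, Triage=day 3.

day 1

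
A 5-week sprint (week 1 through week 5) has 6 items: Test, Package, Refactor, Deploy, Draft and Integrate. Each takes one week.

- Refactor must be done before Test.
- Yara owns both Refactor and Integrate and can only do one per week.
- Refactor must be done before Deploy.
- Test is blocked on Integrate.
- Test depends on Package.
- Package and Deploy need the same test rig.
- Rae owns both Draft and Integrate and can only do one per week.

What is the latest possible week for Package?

week 4

Downstream work caps Package at week 4.
Package at week 4 is achievable: Refactor=week 1, Package=week 4, Test=week 5, Integrate=week 2, Draft=week 1, Deploy=week 2.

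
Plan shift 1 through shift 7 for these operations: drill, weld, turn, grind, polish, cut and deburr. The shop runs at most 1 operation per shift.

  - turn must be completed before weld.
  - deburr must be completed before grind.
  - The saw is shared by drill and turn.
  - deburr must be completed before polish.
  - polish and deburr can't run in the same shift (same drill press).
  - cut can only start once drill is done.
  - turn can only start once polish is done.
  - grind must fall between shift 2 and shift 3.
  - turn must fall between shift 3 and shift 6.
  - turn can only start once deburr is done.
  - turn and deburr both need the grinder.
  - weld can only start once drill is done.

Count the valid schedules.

22

Splitting on drill: it can be shift 1 (4), shift 2 (4), shift 3 (4), shift 4 (6), shift 5 (4). Listing each branch's schedules as (weld, turn, grind, polish, cut, deburr) by shift number:
drill=shift 1: (6,5,3,4,7,2) (7,5,3,4,6,2) (7,6,3,4,5,2) (7,6,3,5,4,2) — 4.
drill=shift 2: (6,5,3,4,7,1) (7,5,3,4,6,1) (7,6,3,4,5,1) (7,6,3,5,4,1) — 4.
drill=shift 3: (6,5,2,4,7,1) (7,5,2,4,6,1) (7,6,2,4,5,1) (7,6,2,5,4,1) — 4.
drill=shift 4: (6,5,2,3,7,1) (6,5,3,2,7,1) (7,5,2,3,6,1) (7,5,3,2,6,1) (7,6,2,3,5,1) (7,6,3,2,5,1) — 6.
drill=shift 5: (6,4,2,3,7,1) (6,4,3,2,7,1) (7,4,2,3,6,1) (7,4,3,2,6,1) — 4.
Summing: 4 + 4 + 4 + 6 + 4 = 22.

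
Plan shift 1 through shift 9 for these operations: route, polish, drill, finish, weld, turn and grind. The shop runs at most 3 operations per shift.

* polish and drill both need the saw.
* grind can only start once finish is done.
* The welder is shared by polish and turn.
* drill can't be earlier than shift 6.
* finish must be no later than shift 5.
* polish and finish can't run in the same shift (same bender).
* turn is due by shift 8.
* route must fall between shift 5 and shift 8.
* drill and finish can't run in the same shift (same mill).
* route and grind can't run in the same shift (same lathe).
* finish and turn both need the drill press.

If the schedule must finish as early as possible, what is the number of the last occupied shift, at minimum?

The precedence chain requires at least 2 distinct shifts.
With at most 3 per shift and 7 operations, at least 3 shifts are needed.
drill can't be placed before shift 6, so the schedule must run through at least shift 6.
6 works (last occupied shift: shift 6): for example grind=shift 2, route=shift 5, polish=shift 2, drill=shift 6, finish=shift 1, turn=shift 3, weld=shift 1.

6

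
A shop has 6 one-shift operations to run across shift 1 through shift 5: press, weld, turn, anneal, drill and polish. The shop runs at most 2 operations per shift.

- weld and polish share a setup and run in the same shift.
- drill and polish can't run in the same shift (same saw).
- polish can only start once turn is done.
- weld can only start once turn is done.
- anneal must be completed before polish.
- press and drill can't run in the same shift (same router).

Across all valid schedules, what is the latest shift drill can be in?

shift 5

drill at shift 5 is achievable: drill -> shift 5; turn -> shift 1; weld -> shift 2; anneal -> shift 1; polish -> shift 2; press -> shift 3.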